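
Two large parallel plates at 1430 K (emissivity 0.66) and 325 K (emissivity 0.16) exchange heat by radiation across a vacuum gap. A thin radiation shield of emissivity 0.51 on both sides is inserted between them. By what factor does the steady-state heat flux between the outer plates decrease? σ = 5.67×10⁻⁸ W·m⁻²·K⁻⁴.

factor ≈ 1.43

Without shield: q₀ = σΔ(T⁴)/(1/ε₁+1/ε₂−1) with denominator 6.765.
With shield the two gaps are in series; the resistances add: (1/ε₁+1/ε_s−1)+(1/ε_s+1/ε₂−1) = 2.476+7.211 = 9.687.
Heat-flux ratio q₀/q = 9.687/6.765.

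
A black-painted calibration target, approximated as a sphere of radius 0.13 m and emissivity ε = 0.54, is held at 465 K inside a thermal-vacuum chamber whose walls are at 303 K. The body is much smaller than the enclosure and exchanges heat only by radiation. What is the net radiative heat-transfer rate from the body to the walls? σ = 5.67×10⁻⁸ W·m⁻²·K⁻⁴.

P_net ≈ 249 W

For a small grey body in a large enclosure: P_net = εσA(T_body⁴ − T_wall⁴).
A = 4πr² = 0.2124 m²; T_body⁴ − T_wall⁴ = 4.675×10¹⁰ − 8.429×10⁹ = 3.832×10¹⁰ K⁴.
|P_net| = 0.54·5.67×10⁻⁸·0.2124·3.832×10¹⁰.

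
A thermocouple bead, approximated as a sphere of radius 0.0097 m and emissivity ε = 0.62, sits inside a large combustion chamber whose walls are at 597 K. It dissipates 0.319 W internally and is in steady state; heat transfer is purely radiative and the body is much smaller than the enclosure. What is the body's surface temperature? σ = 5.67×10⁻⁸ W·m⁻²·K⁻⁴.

For a small grey body in a large enclosure, net radiated power = εσA(T⁴ − T_w⁴).
Steady state: P = εσA(T⁴ − T_w⁴) with A = 4πr² = 0.001182 m².
T⁴ = P/(εσA) + T_w⁴ = 0.319/(0.62·5.67×10⁻⁸·0.001182) + (597)⁴
    = 7.675×10⁹ + 1.270×10¹¹ = 1.347×10¹¹ K⁴.

T ≈ 606 K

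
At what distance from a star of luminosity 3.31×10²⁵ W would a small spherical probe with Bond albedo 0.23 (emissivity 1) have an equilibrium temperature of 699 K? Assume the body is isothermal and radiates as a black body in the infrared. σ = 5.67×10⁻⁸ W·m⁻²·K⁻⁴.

d ≈ 6.12×10⁹ m

For an isothermal black-emitting sphere, (1−a)S·πr² = σ·4πr²·T⁴ ⇒ S = 4σT⁴/(1−a).
S = 4·5.67×10⁻⁸·(699)⁴/0.770 = 70320 W/m².
Flux falls as S = L/(4πd²), so d = √(L/(4πS)) = √(3.31×10²⁵/(4π·70320)).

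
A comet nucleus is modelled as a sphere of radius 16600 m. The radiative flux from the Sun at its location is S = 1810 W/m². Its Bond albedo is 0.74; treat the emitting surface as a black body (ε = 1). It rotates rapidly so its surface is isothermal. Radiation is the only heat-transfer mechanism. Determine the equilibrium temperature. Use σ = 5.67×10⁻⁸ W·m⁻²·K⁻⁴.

T ≈ 213 K

At equilibrium, absorbed power = emitted power.
Absorbing cross-section = πr² = 8.657×10⁸ m²; emitting surface = 4πr² = 3.463×10⁹ m² (ratio 4).
(1−a)S·A_cross = εσ·A_surf·T⁴  ⇒  T⁴ = (1−a)S/(4σ).
T⁴ = 0.260·1810/(4·5.67×10⁻⁸) = 2.075×10⁹ K⁴.
T = (2.075×10⁹)^(1/4).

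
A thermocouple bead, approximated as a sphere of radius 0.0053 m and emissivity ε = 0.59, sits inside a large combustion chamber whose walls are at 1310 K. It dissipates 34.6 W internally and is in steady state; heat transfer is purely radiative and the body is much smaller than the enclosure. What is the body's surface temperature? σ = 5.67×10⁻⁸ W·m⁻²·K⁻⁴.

For a small grey body in a large enclosure, net radiated power = εσA(T⁴ − T_w⁴).
Steady state: P = εσA(T⁴ − T_w⁴) with A = 4πr² = 3.530×10⁻⁴ m².
T⁴ = P/(εσA) + T_w⁴ = 34.6/(0.59·5.67×10⁻⁸·3.530×10⁻⁴) + (1310)⁴
    = 2.930×10¹² + 2.945×10¹² = 5.875×10¹² K⁴.

T ≈ 1560 K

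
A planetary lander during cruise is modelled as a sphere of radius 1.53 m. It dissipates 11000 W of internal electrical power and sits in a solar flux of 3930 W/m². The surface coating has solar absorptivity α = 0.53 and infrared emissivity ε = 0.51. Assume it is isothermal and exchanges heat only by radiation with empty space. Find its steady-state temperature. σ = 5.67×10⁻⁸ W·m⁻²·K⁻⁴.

At steady state, absorbed solar power + internal power = radiated power.
Absorbed: α·S·A_cross = 0.53·3930·7.354 = 15320 W (cross-section πr²).
Total input = 15320 + 11000 = 26320 W.
Radiated: εσ·A_surf·T⁴ with A_surf = 4πr² = 29.42 m².
T⁴ = 26320/(0.51·5.67×10⁻⁸·29.42) = 3.094×10¹⁰ K⁴.

T ≈ 419 K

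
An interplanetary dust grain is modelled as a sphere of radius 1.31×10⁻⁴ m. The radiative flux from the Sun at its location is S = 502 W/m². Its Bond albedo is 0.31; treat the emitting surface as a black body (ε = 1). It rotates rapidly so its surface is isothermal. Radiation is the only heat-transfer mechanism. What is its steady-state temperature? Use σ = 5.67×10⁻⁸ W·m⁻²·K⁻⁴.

At equilibrium, absorbed power = emitted power.
Absorbing cross-section = πr² = 5.391×10⁻⁸ m²; emitting surface = 4πr² = 2.157×10⁻⁷ m² (ratio 4).
(1−a)S·A_cross = εσ·A_surf·T⁴  ⇒  T⁴ = (1−a)S/(4σ).
T⁴ = 0.690·502/(4·5.67×10⁻⁸) = 1.527×10⁹ K⁴.
T = (1.527×10⁹)^(1/4).

T ≈ 198 K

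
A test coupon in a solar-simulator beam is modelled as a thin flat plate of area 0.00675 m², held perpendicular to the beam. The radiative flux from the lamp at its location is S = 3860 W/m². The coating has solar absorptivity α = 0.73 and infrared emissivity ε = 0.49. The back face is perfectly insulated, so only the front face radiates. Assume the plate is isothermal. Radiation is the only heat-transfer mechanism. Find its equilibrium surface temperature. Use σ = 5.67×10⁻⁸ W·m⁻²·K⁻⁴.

T ≈ 564 K

At equilibrium, absorbed power = emitted power.
Absorbing cross-section = A = 0.006750 m²; emitting surface = A = 0.006750 m² (ratio 1).
αS·A_cross = εσ·A_surf·T⁴  ⇒  T⁴ = αS/(ε·1σ).
T⁴ = 0.730·3860/(0.49·1·5.67×10⁻⁸) = 1.014×10¹¹ K⁴.
T = (1.014×10¹¹)^(1/4).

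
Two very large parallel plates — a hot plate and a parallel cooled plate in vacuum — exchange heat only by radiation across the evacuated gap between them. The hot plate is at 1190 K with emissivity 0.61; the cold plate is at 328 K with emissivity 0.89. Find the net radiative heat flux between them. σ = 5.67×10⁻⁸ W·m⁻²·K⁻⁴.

q ≈ 64100 W/m²

For two infinite grey parallel plates, q = σ(T₁⁴ − T₂⁴)/(1/ε₁ + 1/ε₂ − 1).
T₁⁴ − T₂⁴ = 2.005×10¹² − 1.157×10¹⁰ = 1.994×10¹² K⁴.
1/ε₁ + 1/ε₂ − 1 = 1.639 + 1.124 − 1 = 1.763.
q = 5.67×10⁻⁸ × 1.994×10¹² / 1.763.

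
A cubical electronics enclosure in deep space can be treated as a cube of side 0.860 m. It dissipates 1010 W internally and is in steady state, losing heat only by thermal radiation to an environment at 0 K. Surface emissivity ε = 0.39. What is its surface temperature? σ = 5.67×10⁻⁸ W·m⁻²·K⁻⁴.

Steady state: internal power = radiated power, P = εσA T⁴.
Radiating area A = 6L² = 4.438 m².
T⁴ = P/(εσA) = 1010/(0.39·5.67×10⁻⁸·4.438) = 1.029×10¹⁰ K⁴.
T = (1.029×10¹⁰)^(1/4).

T ≈ 319 K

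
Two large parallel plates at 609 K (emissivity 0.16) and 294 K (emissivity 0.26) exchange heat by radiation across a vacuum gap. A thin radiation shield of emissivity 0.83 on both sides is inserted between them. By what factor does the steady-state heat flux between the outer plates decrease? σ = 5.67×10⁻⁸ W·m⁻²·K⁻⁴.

factor ≈ 1.15

Without shield: q₀ = σΔ(T⁴)/(1/ε₁+1/ε₂−1) with denominator 9.096.
With shield the two gaps are in series; the resistances add: (1/ε₁+1/ε_s−1)+(1/ε_s+1/ε₂−1) = 6.455+4.051 = 10.51.
Heat-flux ratio q₀/q = 10.51/9.096.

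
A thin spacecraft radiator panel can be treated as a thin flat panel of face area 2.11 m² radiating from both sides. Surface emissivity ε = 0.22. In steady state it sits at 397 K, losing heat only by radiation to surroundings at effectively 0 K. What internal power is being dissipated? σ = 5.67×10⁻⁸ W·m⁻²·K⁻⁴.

P ≈ 1310 W

Steady state: P = εσA T⁴.
A = 2·2.11 = 4.220 m²; T⁴ = (397)⁴ = 2.484×10¹⁰ K⁴.
P = 0.22 × 5.67×10⁻⁸ × 4.220 × 2.484×10¹⁰.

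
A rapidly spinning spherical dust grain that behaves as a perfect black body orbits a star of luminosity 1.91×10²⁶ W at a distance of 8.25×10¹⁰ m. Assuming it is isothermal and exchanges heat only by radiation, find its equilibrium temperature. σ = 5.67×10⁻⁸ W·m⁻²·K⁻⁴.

First find the stellar flux at distance d: S = L/(4πd²) = 1.91×10²⁶/(4π·(8.25×10¹⁰)²) = 2233 W/m².
For an isothermal sphere, absorbed (1−a)S·πr² = emitted σ·4πr²·T⁴, so T⁴ = (1−a)S/(4σ).
T⁴ = 1.00·2233/(4·5.67×10⁻⁸) = 9.846×10⁹ K⁴.

T ≈ 315 K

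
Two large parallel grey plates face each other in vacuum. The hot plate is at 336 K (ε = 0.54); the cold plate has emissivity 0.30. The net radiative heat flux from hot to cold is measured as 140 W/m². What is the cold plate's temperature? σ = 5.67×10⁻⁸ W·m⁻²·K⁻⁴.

q = σ(T₁⁴ − T₂⁴)/(1/ε₁ + 1/ε₂ − 1); denominator = 4.185.
T₂⁴ = T₁⁴ − q·(1/ε₁+1/ε₂−1)/σ = 1.275×10¹⁰ − 140·4.185/5.67×10⁻⁸
    = 2.412×10⁹ K⁴.

T₂ ≈ 222 K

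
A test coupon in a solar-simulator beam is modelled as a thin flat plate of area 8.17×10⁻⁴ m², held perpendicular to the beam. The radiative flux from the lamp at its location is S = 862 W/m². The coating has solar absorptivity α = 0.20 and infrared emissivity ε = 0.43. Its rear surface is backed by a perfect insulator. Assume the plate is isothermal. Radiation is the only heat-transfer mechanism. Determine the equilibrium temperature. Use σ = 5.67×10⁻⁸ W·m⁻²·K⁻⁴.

T ≈ 290 K

At equilibrium, absorbed power = emitted power.
Absorbing cross-section = A = 8.170×10⁻⁴ m²; emitting surface = A = 8.170×10⁻⁴ m² (ratio 1).
αS·A_cross = εσ·A_surf·T⁴  ⇒  T⁴ = αS/(ε·1σ).
T⁴ = 0.200·862/(0.43·1·5.67×10⁻⁸) = 7.071×10⁹ K⁴.
T = (7.071×10⁹)^(1/4).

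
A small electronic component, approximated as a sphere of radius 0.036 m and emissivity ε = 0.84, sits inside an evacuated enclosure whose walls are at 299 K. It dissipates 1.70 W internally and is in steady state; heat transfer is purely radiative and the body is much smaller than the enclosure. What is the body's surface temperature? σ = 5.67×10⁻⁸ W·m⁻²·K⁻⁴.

For a small grey body in a large enclosure, net radiated power = εσA(T⁴ − T_w⁴).
Steady state: P = εσA(T⁴ − T_w⁴) with A = 4πr² = 0.01629 m².
T⁴ = P/(εσA) + T_w⁴ = 1.70/(0.84·5.67×10⁻⁸·0.01629) + (299)⁴
    = 2.192×10⁹ + 7.993×10⁹ = 1.018×10¹⁰ K⁴.

T ≈ 318 K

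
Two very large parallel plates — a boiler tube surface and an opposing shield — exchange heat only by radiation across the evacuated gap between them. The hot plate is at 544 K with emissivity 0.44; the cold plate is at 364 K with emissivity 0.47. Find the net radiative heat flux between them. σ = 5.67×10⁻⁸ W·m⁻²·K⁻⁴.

q ≈ 1170 W/m²

For two infinite grey parallel plates, q = σ(T₁⁴ − T₂⁴)/(1/ε₁ + 1/ε₂ − 1).
T₁⁴ − T₂⁴ = 8.758×10¹⁰ − 1.756×10¹⁰ = 7.002×10¹⁰ K⁴.
1/ε₁ + 1/ε₂ − 1 = 2.273 + 2.128 − 1 = 3.400.
q = 5.67×10⁻⁸ × 7.002×10¹⁰ / 3.400.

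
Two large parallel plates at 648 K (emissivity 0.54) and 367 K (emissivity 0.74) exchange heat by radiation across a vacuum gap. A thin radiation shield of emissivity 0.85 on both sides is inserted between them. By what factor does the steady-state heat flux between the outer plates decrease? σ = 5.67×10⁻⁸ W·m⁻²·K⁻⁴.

Without shield: q₀ = σΔ(T⁴)/(1/ε₁+1/ε₂−1) with denominator 2.203.
With shield the two gaps are in series; the resistances add: (1/ε₁+1/ε_s−1)+(1/ε_s+1/ε₂−1) = 2.028+1.528 = 3.556.
Heat-flux ratio q₀/q = 3.556/2.203.

factor ≈ 1.61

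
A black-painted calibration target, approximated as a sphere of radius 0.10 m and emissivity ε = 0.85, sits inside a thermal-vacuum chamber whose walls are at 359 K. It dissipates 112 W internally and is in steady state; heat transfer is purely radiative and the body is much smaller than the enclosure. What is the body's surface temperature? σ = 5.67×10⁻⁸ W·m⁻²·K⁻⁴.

T ≈ 433 K

For a small grey body in a large enclosure, net radiated power = εσA(T⁴ − T_w⁴).
Steady state: P = εσA(T⁴ − T_w⁴) with A = 4πr² = 0.1257 m².
T⁴ = P/(εσA) + T_w⁴ = 112/(0.85·5.67×10⁻⁸·0.1257) + (359)⁴
    = 1.849×10¹⁰ + 1.661×10¹⁰ = 3.510×10¹⁰ K⁴.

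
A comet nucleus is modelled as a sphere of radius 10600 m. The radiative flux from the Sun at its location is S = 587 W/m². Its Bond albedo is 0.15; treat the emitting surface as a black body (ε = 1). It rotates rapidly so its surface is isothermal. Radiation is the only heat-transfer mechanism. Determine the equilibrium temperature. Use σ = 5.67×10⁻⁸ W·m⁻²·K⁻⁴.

T ≈ 217 K

At equilibrium, absorbed power = emitted power.
Absorbing cross-section = πr² = 3.530×10⁸ m²; emitting surface = 4πr² = 1.412×10⁹ m² (ratio 4).
(1−a)S·A_cross = εσ·A_surf·T⁴  ⇒  T⁴ = (1−a)S/(4σ).
T⁴ = 0.850·587/(4·5.67×10⁻⁸) = 2.200×10⁹ K⁴.
T = (2.200×10⁹)^(1/4).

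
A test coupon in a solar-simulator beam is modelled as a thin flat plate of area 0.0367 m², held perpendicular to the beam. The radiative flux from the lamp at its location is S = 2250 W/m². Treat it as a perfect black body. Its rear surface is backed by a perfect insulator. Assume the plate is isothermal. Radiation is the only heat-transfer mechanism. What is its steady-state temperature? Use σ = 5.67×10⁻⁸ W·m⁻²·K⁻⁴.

At equilibrium, absorbed power = emitted power.
Absorbing cross-section = A = 0.03670 m²; emitting surface = A = 0.03670 m² (ratio 1).
S·A_cross = εσ·A_surf·T⁴  ⇒  T⁴ = S/(1σ).
T⁴ = 1.00·2250/(1·5.67×10⁻⁸) = 3.968×10¹⁰ K⁴.
T = (3.968×10¹⁰)^(1/4).

T ≈ 446 K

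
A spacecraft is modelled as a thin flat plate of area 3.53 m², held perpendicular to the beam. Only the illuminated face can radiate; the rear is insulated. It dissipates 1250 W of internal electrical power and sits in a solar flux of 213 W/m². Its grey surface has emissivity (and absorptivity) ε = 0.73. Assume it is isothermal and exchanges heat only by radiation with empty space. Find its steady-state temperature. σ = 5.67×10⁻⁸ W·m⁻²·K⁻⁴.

T ≈ 333 K

At steady state, absorbed solar power + internal power = radiated power.
Absorbed: α·S·A_cross = 0.73·213·3.530 = 548.9 W (cross-section A).
Total input = 548.9 + 1250 = 1799 W.
Radiated: εσ·A_surf·T⁴ with A_surf = A = 3.530 m².
T⁴ = 1799/(0.73·5.67×10⁻⁸·3.530) = 1.231×10¹⁰ K⁴.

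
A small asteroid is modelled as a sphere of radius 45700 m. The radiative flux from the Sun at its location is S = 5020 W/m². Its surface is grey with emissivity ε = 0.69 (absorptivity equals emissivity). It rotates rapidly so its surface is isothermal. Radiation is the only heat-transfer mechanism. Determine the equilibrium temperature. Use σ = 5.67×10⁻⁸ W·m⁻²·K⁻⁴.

At equilibrium, absorbed power = emitted power.
Absorbing cross-section = πr² = 6.561×10⁹ m²; emitting surface = 4πr² = 2.624×10¹⁰ m² (ratio 4).
εS·A_cross = εσ·A_surf·T⁴  ⇒  T⁴ = S/(4σ)   (ε cancels).
T⁴ = 5020/(4·5.67×10⁻⁸) = 2.213×10¹⁰ K⁴.
T = (2.213×10¹⁰)^(1/4).

T ≈ 386 K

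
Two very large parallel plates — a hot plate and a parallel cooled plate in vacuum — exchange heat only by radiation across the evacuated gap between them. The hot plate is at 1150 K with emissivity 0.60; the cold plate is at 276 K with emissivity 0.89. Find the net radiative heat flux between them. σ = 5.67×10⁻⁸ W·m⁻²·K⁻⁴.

For two infinite grey parallel plates, q = σ(T₁⁴ − T₂⁴)/(1/ε₁ + 1/ε₂ − 1).
T₁⁴ − T₂⁴ = 1.749×10¹² − 5.803×10⁹ = 1.743×10¹² K⁴.
1/ε₁ + 1/ε₂ − 1 = 1.667 + 1.124 − 1 = 1.790.
q = 5.67×10⁻⁸ × 1.743×10¹² / 1.790.

q ≈ 55200 W/m²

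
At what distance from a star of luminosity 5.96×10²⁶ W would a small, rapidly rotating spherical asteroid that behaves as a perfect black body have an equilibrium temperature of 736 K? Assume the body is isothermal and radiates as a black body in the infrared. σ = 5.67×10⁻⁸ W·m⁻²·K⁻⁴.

For an isothermal black-emitting sphere, (1−a)S·πr² = σ·4πr²·T⁴ ⇒ S = 4σT⁴/(1−a).
S = 4·5.67×10⁻⁸·(736)⁴/1.00 = 66550 W/m².
Flux falls as S = L/(4πd²), so d = √(L/(4πS)) = √(5.96×10²⁶/(4π·66550)).

d ≈ 2.67×10¹⁰ m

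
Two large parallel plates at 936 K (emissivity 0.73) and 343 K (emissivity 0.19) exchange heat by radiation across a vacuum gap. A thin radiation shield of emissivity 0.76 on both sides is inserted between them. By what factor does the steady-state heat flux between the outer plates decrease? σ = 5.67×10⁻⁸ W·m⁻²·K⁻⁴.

factor ≈ 1.29

Without shield: q₀ = σΔ(T⁴)/(1/ε₁+1/ε₂−1) with denominator 5.633.
With shield the two gaps are in series; the resistances add: (1/ε₁+1/ε_s−1)+(1/ε_s+1/ε₂−1) = 1.686+5.579 = 7.265.
Heat-flux ratio q₀/q = 7.265/5.633.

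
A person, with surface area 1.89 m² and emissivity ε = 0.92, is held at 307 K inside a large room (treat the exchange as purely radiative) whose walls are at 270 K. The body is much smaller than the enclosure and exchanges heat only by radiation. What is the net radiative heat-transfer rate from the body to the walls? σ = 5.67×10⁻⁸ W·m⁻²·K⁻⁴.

For a small grey body in a large enclosure: P_net = εσA(T_body⁴ − T_wall⁴).
A = 1.89 m²; T_body⁴ − T_wall⁴ = 8.883×10⁹ − 5.314×10⁹ = 3.568×10⁹ K⁴.
|P_net| = 0.92·5.67×10⁻⁸·1.890·3.568×10⁹.

P_net ≈ 352 W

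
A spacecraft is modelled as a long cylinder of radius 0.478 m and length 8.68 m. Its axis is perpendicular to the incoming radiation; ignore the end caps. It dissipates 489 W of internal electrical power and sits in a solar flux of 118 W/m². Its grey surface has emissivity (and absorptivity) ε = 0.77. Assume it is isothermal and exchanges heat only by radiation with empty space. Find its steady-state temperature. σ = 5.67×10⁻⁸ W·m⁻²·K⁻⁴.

T ≈ 182 K

At steady state, absorbed solar power + internal power = radiated power.
Absorbed: α·S·A_cross = 0.77·118·8.298 = 754.0 W (cross-section 2rL).
Total input = 754.0 + 489 = 1243 W.
Radiated: εσ·A_surf·T⁴ with A_surf = 2πrL = 26.07 m².
T⁴ = 1243/(0.77·5.67×10⁻⁸·26.07) = 1.092×10⁹ K⁴.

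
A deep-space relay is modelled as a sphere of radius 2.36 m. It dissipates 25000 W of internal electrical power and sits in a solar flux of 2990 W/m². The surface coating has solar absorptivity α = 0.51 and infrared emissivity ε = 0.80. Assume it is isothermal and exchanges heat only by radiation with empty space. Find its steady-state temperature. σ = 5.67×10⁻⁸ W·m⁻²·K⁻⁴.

At steady state, absorbed solar power + internal power = radiated power.
Absorbed: α·S·A_cross = 0.51·2990·17.50 = 26680 W (cross-section πr²).
Total input = 26680 + 25000 = 51680 W.
Radiated: εσ·A_surf·T⁴ with A_surf = 4πr² = 69.99 m².
T⁴ = 51680/(0.80·5.67×10⁻⁸·69.99) = 1.628×10¹⁰ K⁴.

T ≈ 357 K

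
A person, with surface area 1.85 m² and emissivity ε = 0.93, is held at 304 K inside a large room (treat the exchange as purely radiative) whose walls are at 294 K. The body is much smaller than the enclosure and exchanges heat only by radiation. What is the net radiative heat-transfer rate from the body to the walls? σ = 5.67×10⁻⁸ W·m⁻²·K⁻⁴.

P_net ≈ 104 W

For a small grey body in a large enclosure: P_net = εσA(T_body⁴ − T_wall⁴).
A = 1.85 m²; T_body⁴ − T_wall⁴ = 8.541×10⁹ − 7.471×10⁹ = 1.070×10⁹ K⁴.
|P_net| = 0.93·5.67×10⁻⁸·1.850·1.070×10⁹.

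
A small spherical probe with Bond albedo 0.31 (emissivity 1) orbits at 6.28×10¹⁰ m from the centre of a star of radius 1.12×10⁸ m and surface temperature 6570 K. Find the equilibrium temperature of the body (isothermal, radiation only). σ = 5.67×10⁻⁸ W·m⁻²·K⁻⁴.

T ≈ 179 K

The star's surface emits σT_*⁴; at distance d the flux is S = σT_*⁴(R_*/d)².
S = 5.67×10⁻⁸·(6570)⁴·(1.12×10⁸/6.28×10¹⁰)² = 336.0 W/m².
For an isothermal sphere T⁴ = (1−a)S/(4σ) = 1.022×10⁹ K⁴.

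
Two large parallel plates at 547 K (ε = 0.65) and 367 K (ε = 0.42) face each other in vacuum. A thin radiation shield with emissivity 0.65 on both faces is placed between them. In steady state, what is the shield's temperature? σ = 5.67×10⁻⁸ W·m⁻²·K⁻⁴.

In steady state the net flux on the hot side equals that on the cold side.
σ(T₁⁴−T_s⁴)/D₁ = σ(T_s⁴−T₂⁴)/D₂, with D₁ = 1/ε₁+1/ε_s−1 = 2.077, D₂ = 1/ε_s+1/ε₂−1 = 2.919.
Solve for T_s⁴: T_s⁴ = (D₂·T₁⁴ + D₁·T₂⁴)/(D₁+D₂) = 5.985×10¹⁰ K⁴.

T_s ≈ 495 K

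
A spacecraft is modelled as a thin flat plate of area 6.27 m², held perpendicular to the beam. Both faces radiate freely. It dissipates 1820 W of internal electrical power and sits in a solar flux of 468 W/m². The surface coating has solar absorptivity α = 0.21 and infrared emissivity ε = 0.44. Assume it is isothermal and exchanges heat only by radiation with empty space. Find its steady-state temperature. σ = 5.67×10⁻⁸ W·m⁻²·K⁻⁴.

T ≈ 297 K

At steady state, absorbed solar power + internal power = radiated power.
Absorbed: α·S·A_cross = 0.21·468·6.270 = 616.2 W (cross-section A).
Total input = 616.2 + 1820 = 2436 W.
Radiated: εσ·A_surf·T⁴ with A_surf = 2A = 12.54 m².
T⁴ = 2436/(0.44·5.67×10⁻⁸·12.54) = 7.787×10⁹ K⁴.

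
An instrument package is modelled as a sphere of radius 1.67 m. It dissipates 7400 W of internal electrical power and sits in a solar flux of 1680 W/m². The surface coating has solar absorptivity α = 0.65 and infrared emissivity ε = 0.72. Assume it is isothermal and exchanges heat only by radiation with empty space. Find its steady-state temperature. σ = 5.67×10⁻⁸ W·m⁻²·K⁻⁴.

At steady state, absorbed solar power + internal power = radiated power.
Absorbed: α·S·A_cross = 0.65·1680·8.762 = 9568 W (cross-section πr²).
Total input = 9568 + 7400 = 16970 W.
Radiated: εσ·A_surf·T⁴ with A_surf = 4πr² = 35.05 m².
T⁴ = 16970/(0.72·5.67×10⁻⁸·35.05) = 1.186×10¹⁰ K⁴.

T ≈ 330 K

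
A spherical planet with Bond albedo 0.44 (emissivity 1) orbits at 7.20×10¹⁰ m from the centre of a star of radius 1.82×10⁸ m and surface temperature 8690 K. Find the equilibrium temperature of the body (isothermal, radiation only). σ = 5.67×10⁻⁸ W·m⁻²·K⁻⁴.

The star's surface emits σT_*⁴; at distance d the flux is S = σT_*⁴(R_*/d)².
S = 5.67×10⁻⁸·(8690)⁴·(1.82×10⁸/7.20×10¹⁰)² = 2066 W/m².
For an isothermal sphere T⁴ = (1−a)S/(4σ) = 5.101×10⁹ K⁴.

T ≈ 267 K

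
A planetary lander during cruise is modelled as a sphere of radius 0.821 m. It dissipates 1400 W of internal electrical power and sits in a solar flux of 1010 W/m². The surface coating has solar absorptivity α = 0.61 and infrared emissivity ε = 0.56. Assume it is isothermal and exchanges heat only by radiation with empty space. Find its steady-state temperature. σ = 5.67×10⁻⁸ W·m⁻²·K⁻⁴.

T ≈ 317 K

At steady state, absorbed solar power + internal power = radiated power.
Absorbed: α·S·A_cross = 0.61·1010·2.118 = 1305 W (cross-section πr²).
Total input = 1305 + 1400 = 2705 W.
Radiated: εσ·A_surf·T⁴ with A_surf = 4πr² = 8.470 m².
T⁴ = 2705/(0.56·5.67×10⁻⁸·8.470) = 1.006×10¹⁰ K⁴.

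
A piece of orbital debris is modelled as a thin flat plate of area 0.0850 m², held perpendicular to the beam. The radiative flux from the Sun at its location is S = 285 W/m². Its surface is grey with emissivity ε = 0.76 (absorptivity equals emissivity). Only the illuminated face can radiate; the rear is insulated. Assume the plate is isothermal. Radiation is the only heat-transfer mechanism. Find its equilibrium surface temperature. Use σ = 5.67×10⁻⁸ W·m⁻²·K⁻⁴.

At equilibrium, absorbed power = emitted power.
Absorbing cross-section = A = 0.08500 m²; emitting surface = A = 0.08500 m² (ratio 1).
εS·A_cross = εσ·A_surf·T⁴  ⇒  T⁴ = S/(1σ)   (ε cancels).
T⁴ = 285/(1·5.67×10⁻⁸) = 5.026×10⁹ K⁴.
T = (5.026×10⁹)^(1/4).

T ≈ 266 K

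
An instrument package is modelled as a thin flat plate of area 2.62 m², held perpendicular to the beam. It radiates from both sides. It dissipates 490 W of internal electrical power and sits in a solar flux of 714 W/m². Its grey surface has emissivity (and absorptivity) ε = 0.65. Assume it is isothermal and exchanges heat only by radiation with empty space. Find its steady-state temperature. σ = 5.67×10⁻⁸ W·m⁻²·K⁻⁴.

T ≈ 307 K

At steady state, absorbed solar power + internal power = radiated power.
Absorbed: α·S·A_cross = 0.65·714·2.620 = 1216 W (cross-section A).
Total input = 1216 + 490 = 1706 W.
Radiated: εσ·A_surf·T⁴ with A_surf = 2A = 5.240 m².
T⁴ = 1706/(0.65·5.67×10⁻⁸·5.240) = 8.834×10⁹ K⁴.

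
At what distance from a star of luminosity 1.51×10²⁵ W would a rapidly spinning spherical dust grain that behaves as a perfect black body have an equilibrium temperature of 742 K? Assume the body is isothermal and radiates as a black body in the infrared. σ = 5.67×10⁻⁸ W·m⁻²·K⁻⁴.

For an isothermal black-emitting sphere, (1−a)S·πr² = σ·4πr²·T⁴ ⇒ S = 4σT⁴/(1−a).
S = 4·5.67×10⁻⁸·(742)⁴/1.00 = 68750 W/m².
Flux falls as S = L/(4πd²), so d = √(L/(4πS)) = √(1.51×10²⁵/(4π·68750)).

d ≈ 4.18×10⁹ m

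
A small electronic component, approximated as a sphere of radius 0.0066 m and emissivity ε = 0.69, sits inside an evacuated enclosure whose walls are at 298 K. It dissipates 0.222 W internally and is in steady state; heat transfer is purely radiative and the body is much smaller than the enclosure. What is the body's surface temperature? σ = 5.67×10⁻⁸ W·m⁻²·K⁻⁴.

For a small grey body in a large enclosure, net radiated power = εσA(T⁴ − T_w⁴).
Steady state: P = εσA(T⁴ − T_w⁴) with A = 4πr² = 5.474×10⁻⁴ m².
T⁴ = P/(εσA) + T_w⁴ = 0.222/(0.69·5.67×10⁻⁸·5.474×10⁻⁴) + (298)⁴
    = 1.037×10¹⁰ + 7.886×10⁹ = 1.825×10¹⁰ K⁴.

T ≈ 368 K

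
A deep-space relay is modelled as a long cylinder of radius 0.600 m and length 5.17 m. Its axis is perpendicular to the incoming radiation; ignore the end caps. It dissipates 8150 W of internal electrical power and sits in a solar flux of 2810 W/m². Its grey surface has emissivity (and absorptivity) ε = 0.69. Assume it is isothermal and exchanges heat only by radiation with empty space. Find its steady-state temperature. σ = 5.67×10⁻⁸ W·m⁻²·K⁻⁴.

T ≈ 403 K

At steady state, absorbed solar power + internal power = radiated power.
Absorbed: α·S·A_cross = 0.69·2810·6.204 = 12030 W (cross-section 2rL).
Total input = 12030 + 8150 = 20180 W.
Radiated: εσ·A_surf·T⁴ with A_surf = 2πrL = 19.49 m².
T⁴ = 20180/(0.69·5.67×10⁻⁸·19.49) = 2.646×10¹⁰ K⁴.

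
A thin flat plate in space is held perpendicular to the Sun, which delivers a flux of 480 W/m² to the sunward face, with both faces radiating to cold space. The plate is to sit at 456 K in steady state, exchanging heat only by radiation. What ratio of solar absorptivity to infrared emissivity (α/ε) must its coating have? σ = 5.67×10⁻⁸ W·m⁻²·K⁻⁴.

α/ε ≈ 10.2

Balance: αS·A = εσ·2A·T⁴ ⇒ α/ε = 2σT⁴/S.
α/ε = 2·5.67×10⁻⁸·(456)⁴/480 = 2·5.67×10⁻⁸·4.324×10¹⁰/480.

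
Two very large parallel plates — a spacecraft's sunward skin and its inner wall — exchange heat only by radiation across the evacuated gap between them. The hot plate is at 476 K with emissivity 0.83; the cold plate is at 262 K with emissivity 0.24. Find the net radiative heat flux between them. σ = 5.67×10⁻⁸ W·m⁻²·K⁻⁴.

q ≈ 605 W/m²

For two infinite grey parallel plates, q = σ(T₁⁴ − T₂⁴)/(1/ε₁ + 1/ε₂ − 1).
T₁⁴ − T₂⁴ = 5.134×10¹⁰ − 4.712×10⁹ = 4.662×10¹⁰ K⁴.
1/ε₁ + 1/ε₂ − 1 = 1.205 + 4.167 − 1 = 4.371.
q = 5.67×10⁻⁸ × 4.662×10¹⁰ / 4.371.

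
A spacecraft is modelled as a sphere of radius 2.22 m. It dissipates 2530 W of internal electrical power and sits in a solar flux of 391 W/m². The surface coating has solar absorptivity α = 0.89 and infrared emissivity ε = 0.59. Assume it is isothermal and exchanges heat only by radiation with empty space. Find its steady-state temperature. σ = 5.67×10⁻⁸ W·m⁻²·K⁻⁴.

T ≈ 249 K

At steady state, absorbed solar power + internal power = radiated power.
Absorbed: α·S·A_cross = 0.89·391·15.48 = 5388 W (cross-section πr²).
Total input = 5388 + 2530 = 7918 W.
Radiated: εσ·A_surf·T⁴ with A_surf = 4πr² = 61.93 m².
T⁴ = 7918/(0.59·5.67×10⁻⁸·61.93) = 3.822×10⁹ K⁴.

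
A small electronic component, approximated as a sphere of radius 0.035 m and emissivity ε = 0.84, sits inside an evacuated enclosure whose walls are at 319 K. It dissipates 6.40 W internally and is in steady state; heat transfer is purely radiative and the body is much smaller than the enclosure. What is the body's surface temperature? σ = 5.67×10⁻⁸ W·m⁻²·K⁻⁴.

T ≈ 372 K

For a small grey body in a large enclosure, net radiated power = εσA(T⁴ − T_w⁴).
Steady state: P = εσA(T⁴ − T_w⁴) with A = 4πr² = 0.01539 m².
T⁴ = P/(εσA) + T_w⁴ = 6.40/(0.84·5.67×10⁻⁸·0.01539) + (319)⁴
    = 8.729×10⁹ + 1.036×10¹⁰ = 1.908×10¹⁰ K⁴.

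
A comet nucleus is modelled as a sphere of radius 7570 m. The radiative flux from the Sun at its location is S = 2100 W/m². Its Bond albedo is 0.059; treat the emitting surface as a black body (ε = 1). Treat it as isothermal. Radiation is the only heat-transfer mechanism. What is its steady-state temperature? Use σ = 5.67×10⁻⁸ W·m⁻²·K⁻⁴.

T ≈ 306 K

At equilibrium, absorbed power = emitted power.
Absorbing cross-section = πr² = 1.800×10⁸ m²; emitting surface = 4πr² = 7.201×10⁸ m² (ratio 4).
(1−a)S·A_cross = εσ·A_surf·T⁴  ⇒  T⁴ = (1−a)S/(4σ).
T⁴ = 0.941·2100/(4·5.67×10⁻⁸) = 8.713×10⁹ K⁴.
T = (8.713×10⁹)^(1/4).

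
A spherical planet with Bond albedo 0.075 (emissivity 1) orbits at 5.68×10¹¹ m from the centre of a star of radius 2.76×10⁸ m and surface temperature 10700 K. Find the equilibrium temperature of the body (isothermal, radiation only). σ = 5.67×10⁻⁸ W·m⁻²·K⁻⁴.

The star's surface emits σT_*⁴; at distance d the flux is S = σT_*⁴(R_*/d)².
S = 5.67×10⁻⁸·(10700)⁴·(2.76×10⁸/5.68×10¹¹)² = 175.5 W/m².
For an isothermal sphere T⁴ = (1−a)S/(4σ) = 7.157×10⁸ K⁴.

T ≈ 164 K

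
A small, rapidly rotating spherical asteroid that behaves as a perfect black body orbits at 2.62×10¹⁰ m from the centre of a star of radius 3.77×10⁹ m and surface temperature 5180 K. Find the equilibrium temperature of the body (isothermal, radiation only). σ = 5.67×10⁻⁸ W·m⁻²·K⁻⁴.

T ≈ 1390 K

The star's surface emits σT_*⁴; at distance d the flux is S = σT_*⁴(R_*/d)².
S = 5.67×10⁻⁸·(5180)⁴·(3.77×10⁹/2.62×10¹⁰)² = 8.452×10⁵ W/m².
For an isothermal sphere T⁴ = (1−a)S/(4σ) = 3.727×10¹² K⁴.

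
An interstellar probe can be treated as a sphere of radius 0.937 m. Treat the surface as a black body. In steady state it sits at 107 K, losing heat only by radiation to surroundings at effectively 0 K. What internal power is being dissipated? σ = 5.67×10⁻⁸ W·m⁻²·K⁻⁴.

P ≈ 82.0 W

Steady state: P = εσA T⁴.
A = 4πr² = 11.03 m²; T⁴ = (107)⁴ = 1.311×10⁸ K⁴.
P = 1.0 × 5.67×10⁻⁸ × 11.03 × 1.311×10⁸.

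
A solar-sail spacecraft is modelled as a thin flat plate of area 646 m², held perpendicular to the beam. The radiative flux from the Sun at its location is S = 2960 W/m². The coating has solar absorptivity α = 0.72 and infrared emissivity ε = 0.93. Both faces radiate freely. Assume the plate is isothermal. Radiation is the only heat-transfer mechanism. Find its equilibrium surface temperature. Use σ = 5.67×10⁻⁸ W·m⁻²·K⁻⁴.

T ≈ 377 K

At equilibrium, absorbed power = emitted power.
Absorbing cross-section = A = 646.0 m²; emitting surface = 2A = 1292 m² (ratio 2).
αS·A_cross = εσ·A_surf·T⁴  ⇒  T⁴ = αS/(ε·2σ).
T⁴ = 0.720·2960/(0.93·2·5.67×10⁻⁸) = 2.021×10¹⁰ K⁴.
T = (2.021×10¹⁰)^(1/4).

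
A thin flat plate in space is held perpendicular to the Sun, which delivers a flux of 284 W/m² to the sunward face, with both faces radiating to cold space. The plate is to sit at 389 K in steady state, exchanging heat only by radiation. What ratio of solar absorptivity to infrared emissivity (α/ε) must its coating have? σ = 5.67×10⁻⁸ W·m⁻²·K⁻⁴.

Balance: αS·A = εσ·2A·T⁴ ⇒ α/ε = 2σT⁴/S.
α/ε = 2·5.67×10⁻⁸·(389)⁴/284 = 2·5.67×10⁻⁸·2.290×10¹⁰/284.

α/ε ≈ 9.14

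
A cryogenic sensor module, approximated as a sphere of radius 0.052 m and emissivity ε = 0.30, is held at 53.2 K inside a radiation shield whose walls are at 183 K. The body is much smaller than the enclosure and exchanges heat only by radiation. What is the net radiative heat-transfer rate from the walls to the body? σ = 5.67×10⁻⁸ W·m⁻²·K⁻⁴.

P_net ≈ 0.644 W

For a small grey body in a large enclosure: P_net = εσA(T_body⁴ − T_wall⁴).
A = 4πr² = 0.03398 m²; T_body⁴ − T_wall⁴ = 8.010×10⁶ − 1.122×10⁹ = -1.114×10⁹ K⁴.
|P_net| = 0.30·5.67×10⁻⁸·0.03398·1.114×10⁹.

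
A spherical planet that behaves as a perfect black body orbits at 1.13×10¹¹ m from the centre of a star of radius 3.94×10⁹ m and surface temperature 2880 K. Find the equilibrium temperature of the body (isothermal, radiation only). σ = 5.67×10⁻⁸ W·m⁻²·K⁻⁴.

The star's surface emits σT_*⁴; at distance d the flux is S = σT_*⁴(R_*/d)².
S = 5.67×10⁻⁸·(2880)⁴·(3.94×10⁹/1.13×10¹¹)² = 4742 W/m².
For an isothermal sphere T⁴ = (1−a)S/(4σ) = 2.091×10¹⁰ K⁴.

T ≈ 380 K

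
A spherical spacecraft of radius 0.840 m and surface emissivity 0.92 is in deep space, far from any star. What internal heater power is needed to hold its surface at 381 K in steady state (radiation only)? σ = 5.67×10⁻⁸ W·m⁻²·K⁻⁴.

P ≈ 9750 W

P = εσ·4πr²·T⁴.
4πr² = 8.867 m²; T⁴ = 2.107×10¹⁰ K⁴.
P = 0.92·5.67×10⁻⁸·8.867·2.107×10¹⁰.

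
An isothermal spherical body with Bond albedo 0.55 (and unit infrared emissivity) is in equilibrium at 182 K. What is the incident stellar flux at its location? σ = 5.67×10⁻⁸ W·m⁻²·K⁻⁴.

S ≈ 553 W/m²

(1−a)S·πr² = σ·4πr²·T⁴ ⇒ S = 4σT⁴/(1−a).
S = 4·5.67×10⁻⁸·1.097×10⁹/0.450.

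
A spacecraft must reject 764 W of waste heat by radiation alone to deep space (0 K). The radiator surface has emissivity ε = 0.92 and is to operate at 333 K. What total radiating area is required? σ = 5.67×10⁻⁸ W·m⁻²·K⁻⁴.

A ≈ 1.19 m²

P = εσA T⁴ ⇒ A = P/(εσT⁴).
T⁴ = 1.230×10¹⁰ K⁴.
A = 764/(0.92 × 5.67×10⁻⁸ × 1.230×10¹⁰).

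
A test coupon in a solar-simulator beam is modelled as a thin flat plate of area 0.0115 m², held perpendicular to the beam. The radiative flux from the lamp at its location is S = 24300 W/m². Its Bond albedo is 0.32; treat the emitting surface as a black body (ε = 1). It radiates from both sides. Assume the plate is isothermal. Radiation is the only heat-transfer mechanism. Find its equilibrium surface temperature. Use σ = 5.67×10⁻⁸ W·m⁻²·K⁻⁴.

T ≈ 618 K

At equilibrium, absorbed power = emitted power.
Absorbing cross-section = A = 0.01150 m²; emitting surface = 2A = 0.02300 m² (ratio 2).
(1−a)S·A_cross = εσ·A_surf·T⁴  ⇒  T⁴ = (1−a)S/(2σ).
T⁴ = 0.680·24300/(2·5.67×10⁻⁸) = 1.457×10¹¹ K⁴.
T = (1.457×10¹¹)^(1/4).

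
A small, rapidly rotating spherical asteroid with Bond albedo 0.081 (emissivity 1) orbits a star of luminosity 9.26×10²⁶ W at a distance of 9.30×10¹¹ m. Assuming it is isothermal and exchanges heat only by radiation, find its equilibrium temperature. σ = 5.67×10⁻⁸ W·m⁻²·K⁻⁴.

T ≈ 136 K

First find the stellar flux at distance d: S = L/(4πd²) = 9.26×10²⁶/(4π·(9.30×10¹¹)²) = 85.20 W/m².
For an isothermal sphere, absorbed (1−a)S·πr² = emitted σ·4πr²·T⁴, so T⁴ = (1−a)S/(4σ).
T⁴ = 0.919·85.20/(4·5.67×10⁻⁸) = 3.452×10⁸ K⁴.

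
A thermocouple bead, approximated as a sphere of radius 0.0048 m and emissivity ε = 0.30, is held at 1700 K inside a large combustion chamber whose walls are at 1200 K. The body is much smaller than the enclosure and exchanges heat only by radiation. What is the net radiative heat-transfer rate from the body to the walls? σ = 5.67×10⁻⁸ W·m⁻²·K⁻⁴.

For a small grey body in a large enclosure: P_net = εσA(T_body⁴ − T_wall⁴).
A = 4πr² = 2.895×10⁻⁴ m²; T_body⁴ − T_wall⁴ = 8.352×10¹² − 2.074×10¹² = 6.278×10¹² K⁴.
|P_net| = 0.30·5.67×10⁻⁸·2.895×10⁻⁴·6.278×10¹².

P_net ≈ 30.9 W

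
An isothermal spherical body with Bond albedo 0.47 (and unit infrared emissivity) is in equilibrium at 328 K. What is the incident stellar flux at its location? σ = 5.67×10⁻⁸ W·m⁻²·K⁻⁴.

(1−a)S·πr² = σ·4πr²·T⁴ ⇒ S = 4σT⁴/(1−a).
S = 4·5.67×10⁻⁸·1.157×10¹⁰/0.530.

S ≈ 4950 W/m²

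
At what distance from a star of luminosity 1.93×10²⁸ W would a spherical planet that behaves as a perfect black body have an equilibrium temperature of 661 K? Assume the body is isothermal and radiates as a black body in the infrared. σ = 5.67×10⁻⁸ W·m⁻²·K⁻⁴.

d ≈ 1.88×10¹¹ m

For an isothermal black-emitting sphere, (1−a)S·πr² = σ·4πr²·T⁴ ⇒ S = 4σT⁴/(1−a).
S = 4·5.67×10⁻⁸·(661)⁴/1.00 = 43300 W/m².
Flux falls as S = L/(4πd²), so d = √(L/(4πS)) = √(1.93×10²⁸/(4π·43300)).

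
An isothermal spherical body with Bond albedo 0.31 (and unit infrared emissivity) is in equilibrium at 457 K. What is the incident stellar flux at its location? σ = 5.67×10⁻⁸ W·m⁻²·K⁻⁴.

(1−a)S·πr² = σ·4πr²·T⁴ ⇒ S = 4σT⁴/(1−a).
S = 4·5.67×10⁻⁸·4.362×10¹⁰/0.690.

S ≈ 14300 W/m²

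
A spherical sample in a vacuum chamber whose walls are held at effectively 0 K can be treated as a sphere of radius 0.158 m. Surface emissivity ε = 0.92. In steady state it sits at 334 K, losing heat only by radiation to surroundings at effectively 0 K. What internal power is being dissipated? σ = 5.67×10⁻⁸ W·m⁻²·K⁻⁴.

P ≈ 204 W

Steady state: P = εσA T⁴.
A = 4πr² = 0.3137 m²; T⁴ = (334)⁴ = 1.244×10¹⁰ K⁴.
P = 0.92 × 5.67×10⁻⁸ × 0.3137 × 1.244×10¹⁰.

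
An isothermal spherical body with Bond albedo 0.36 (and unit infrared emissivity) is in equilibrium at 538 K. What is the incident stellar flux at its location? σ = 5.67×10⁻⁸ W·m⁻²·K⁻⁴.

(1−a)S·πr² = σ·4πr²·T⁴ ⇒ S = 4σT⁴/(1−a).
S = 4·5.67×10⁻⁸·8.378×10¹⁰/0.640.

S ≈ 29700 W/m²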